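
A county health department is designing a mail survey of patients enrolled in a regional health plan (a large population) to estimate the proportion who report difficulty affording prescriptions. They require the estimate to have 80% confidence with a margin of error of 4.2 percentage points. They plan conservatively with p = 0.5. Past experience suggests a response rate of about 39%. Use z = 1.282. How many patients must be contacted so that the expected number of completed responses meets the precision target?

598

Completed interviews needed: n₀ = 1.282² × 0.2500 / 0.042² ≈ 232.93 → 233.
At a 39% response rate, contacts needed = 233 / 0.39 ≈ 597.44 → 598.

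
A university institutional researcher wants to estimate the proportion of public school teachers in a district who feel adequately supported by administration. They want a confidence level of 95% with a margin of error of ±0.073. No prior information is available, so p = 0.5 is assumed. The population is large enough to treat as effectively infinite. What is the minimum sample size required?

181

For 95% confidence, z = 1.960.
With p = 0.5, p(1−p) = 0.25.
n = z²·p(1−p)/E² = 1.960² × 0.2500 / 0.073² = 3.8416 × 0.2500 / 0.005329 ≈ 180.22.
Rounding up gives n = 181.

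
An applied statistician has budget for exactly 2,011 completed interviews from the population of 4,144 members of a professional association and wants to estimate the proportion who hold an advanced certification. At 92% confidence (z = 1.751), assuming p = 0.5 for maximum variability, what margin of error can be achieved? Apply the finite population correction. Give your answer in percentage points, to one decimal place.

1.4

Finite-population factor: (N−n)/(N−1) = (4144−2011)/(4144−1) = 0.5148.
SE(p̂) = √[p(1−p)/n · (N−n)/(N−1)] = √[0.2500/2011 × 0.5148] = 0.00800.
E = z × SE = 1.751 × 0.00800 = 0.01401 ≈ 1.4 percentage points.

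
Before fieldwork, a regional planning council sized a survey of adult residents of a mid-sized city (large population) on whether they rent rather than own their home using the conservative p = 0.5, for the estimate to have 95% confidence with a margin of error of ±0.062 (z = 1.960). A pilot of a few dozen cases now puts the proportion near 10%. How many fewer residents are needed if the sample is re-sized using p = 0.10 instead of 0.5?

160

Conservative (p = 0.5): n = 1.960² × 0.25 / 0.062² ≈ 249.84 → 250.
Using p = 0.10: p(1−p) = 0.0900, so n = 1.960² × 0.0900 / 0.062² ≈ 89.94 → 90.
Reduction: 250 − 90 = 160.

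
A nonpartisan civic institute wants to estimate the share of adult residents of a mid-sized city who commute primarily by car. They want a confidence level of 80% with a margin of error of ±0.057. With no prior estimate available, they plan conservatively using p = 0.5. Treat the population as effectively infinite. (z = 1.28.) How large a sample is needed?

127

With p = 0.5, p(1−p) = 0.25.
n = z²·p(1−p)/E² = 1.28² × 0.2500 / 0.057² = 1.6384 × 0.2500 / 0.003249 ≈ 126.07.
Rounding up gives n = 127.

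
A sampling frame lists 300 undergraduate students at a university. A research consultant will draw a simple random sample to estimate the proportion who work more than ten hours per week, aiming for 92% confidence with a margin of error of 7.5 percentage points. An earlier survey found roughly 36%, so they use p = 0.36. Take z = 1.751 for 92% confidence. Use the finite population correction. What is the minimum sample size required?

Unadjusted: n₀ = 1.751² × 0.36 × 0.64 / 0.075² ≈ 125.58, so n₀ = 126.
Finite population correction with N = 300: n = n₀ / (1 + (n₀−1)/N) = 126 / (1 + 125/300) = 126 / 1.4167 ≈ 88.94.
Rounding up, n = 89.

89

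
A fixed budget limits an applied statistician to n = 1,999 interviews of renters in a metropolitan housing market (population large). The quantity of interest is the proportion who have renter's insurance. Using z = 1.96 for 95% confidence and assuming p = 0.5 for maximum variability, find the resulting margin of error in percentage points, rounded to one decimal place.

2.2

SE(p̂) = √[p(1−p)/n] = √[0.2500/1999] = 0.01118.
E = z × SE = 1.96 × 0.01118 = 0.02192, or 2.2 percentage points.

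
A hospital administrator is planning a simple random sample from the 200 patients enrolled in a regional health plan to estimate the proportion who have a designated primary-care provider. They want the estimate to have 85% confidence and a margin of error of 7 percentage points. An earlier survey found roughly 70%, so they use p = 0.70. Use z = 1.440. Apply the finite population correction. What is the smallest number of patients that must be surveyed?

62

Unadjusted: n₀ = 1.440² × 0.70 × 0.30 / 0.070² ≈ 88.87, so n₀ = 89.
Finite population correction with N = 200: n = n₀ / (1 + (n₀−1)/N) = 89 / (1 + 88/200) = 89 / 1.4400 ≈ 61.81.
Rounding up, n = 62.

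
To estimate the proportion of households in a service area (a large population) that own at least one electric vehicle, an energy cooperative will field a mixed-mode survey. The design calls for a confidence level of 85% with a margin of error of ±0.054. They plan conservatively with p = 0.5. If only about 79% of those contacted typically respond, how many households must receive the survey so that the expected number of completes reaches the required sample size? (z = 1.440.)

Completed interviews needed: n₀ = 1.440² × 0.2500 / 0.054² ≈ 177.78 → 178.
At a 79% response rate, contacts needed = 178 / 0.79 ≈ 225.32 → 226.

226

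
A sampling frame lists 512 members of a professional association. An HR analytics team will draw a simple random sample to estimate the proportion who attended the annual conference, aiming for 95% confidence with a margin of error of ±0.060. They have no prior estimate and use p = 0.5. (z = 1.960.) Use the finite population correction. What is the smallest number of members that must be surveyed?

176

Unadjusted: n₀ = 1.960² × 0.50 × 0.50 / 0.060² ≈ 266.78, so n₀ = 267.
Finite population correction with N = 512: n = n₀ / (1 + (n₀−1)/N) = 267 / (1 + 266/512) = 267 / 1.5195 ≈ 175.71.
Rounding up, n = 176.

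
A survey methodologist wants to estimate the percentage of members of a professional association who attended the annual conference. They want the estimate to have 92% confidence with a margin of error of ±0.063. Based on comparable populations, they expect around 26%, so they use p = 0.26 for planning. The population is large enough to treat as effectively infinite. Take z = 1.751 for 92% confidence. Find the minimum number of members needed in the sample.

With p = 0.26, p(1−p) = 0.1924.
n = z²·p(1−p)/E² = 1.751² × 0.1924 / 0.063² = 3.0660 × 0.1924 / 0.003969 ≈ 148.63.
Rounding up gives n = 149.

149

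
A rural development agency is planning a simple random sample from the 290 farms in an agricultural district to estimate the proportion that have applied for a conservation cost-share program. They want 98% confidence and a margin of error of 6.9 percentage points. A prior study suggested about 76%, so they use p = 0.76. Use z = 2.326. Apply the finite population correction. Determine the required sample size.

Unadjusted: n₀ = 2.326² × 0.76 × 0.24 / 0.069² ≈ 207.27, so n₀ = 208.
Finite population correction with N = 290: n = n₀ / (1 + (n₀−1)/N) = 208 / (1 + 207/290) = 208 / 1.7138 ≈ 121.37.
Rounding up, n = 122.

122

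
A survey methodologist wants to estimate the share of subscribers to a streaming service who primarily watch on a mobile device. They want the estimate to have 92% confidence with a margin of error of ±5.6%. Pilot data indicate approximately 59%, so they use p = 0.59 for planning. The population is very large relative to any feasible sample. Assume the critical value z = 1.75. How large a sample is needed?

With p = 0.59, p(1−p) = 0.2419.
n = z²·p(1−p)/E² = 1.75² × 0.2419 / 0.056² = 3.0625 × 0.2419 / 0.003136 ≈ 236.23.
Rounding up gives n = 237.

237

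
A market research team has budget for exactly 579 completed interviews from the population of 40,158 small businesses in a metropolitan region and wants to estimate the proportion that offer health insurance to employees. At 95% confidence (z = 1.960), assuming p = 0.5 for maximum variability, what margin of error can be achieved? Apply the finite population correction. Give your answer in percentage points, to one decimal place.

4.0

Finite-population factor: (N−n)/(N−1) = (40158−579)/(40158−1) = 0.9856.
SE(p̂) = √[p(1−p)/n · (N−n)/(N−1)] = √[0.2500/579 × 0.9856] = 0.02063.
E = z × SE = 1.960 × 0.02063 = 0.04043 ≈ 4.0 percentage points.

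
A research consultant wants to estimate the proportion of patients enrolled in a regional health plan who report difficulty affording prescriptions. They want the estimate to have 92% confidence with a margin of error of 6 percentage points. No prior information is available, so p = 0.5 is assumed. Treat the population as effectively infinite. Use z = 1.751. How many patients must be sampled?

With p = 0.5, p(1−p) = 0.25.
n = z²·p(1−p)/E² = 1.751² × 0.2500 / 0.060² = 3.0660 × 0.2500 / 0.003600 ≈ 212.92.
Rounding up gives n = 213.

213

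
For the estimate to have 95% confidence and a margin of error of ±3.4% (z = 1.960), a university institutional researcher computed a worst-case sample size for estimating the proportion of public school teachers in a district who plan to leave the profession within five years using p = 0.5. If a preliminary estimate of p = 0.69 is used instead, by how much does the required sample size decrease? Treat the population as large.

Conservative (p = 0.5): n = 1.960² × 0.25 / 0.034² ≈ 830.80 → 831.
Using p = 0.69: p(1−p) = 0.2139, so n = 1.960² × 0.2139 / 0.034² ≈ 710.83 → 711.
Reduction: 831 − 711 = 120.

120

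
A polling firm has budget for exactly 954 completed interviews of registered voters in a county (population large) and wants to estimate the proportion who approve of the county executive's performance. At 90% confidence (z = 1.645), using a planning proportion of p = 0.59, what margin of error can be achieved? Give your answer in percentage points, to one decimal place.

SE(p̂) = √[p(1−p)/n] = √[0.2419/954] = 0.01592.
E = z × SE = 1.645 × 0.01592 = 0.02619, or 2.6 percentage points.

2.6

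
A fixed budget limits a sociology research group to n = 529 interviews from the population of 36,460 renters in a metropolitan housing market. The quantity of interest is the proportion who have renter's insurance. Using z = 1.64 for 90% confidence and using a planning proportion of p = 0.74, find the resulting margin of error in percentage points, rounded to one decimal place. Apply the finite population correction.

Finite-population factor: (N−n)/(N−1) = (36460−529)/(36460−1) = 0.9855.
SE(p̂) = √[p(1−p)/n · (N−n)/(N−1)] = √[0.1924/529 × 0.9855] = 0.01893.
E = z × SE = 1.64 × 0.01893 = 0.03105 ≈ 3.1 percentage points.

3.1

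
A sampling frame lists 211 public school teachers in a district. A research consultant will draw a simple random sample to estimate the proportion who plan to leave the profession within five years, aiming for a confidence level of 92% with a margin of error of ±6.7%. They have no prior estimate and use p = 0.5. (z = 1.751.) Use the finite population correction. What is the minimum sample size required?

95

Unadjusted: n₀ = 1.751² × 0.50 × 0.50 / 0.067² ≈ 170.75, so n₀ = 171.
Finite population correction with N = 211: n = n₀ / (1 + (n₀−1)/N) = 171 / (1 + 170/211) = 171 / 1.8057 ≈ 94.70.
Rounding up, n = 95.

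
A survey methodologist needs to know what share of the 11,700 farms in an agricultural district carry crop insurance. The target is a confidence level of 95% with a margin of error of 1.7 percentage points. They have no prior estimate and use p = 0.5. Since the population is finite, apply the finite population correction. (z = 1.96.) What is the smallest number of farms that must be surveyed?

Unadjusted: n₀ = 1.96² × 0.50 × 0.50 / 0.017² ≈ 3323.18, so n₀ = 3324.
Finite population correction with N = 11,700: n = n₀ / (1 + (n₀−1)/N) = 3324 / (1 + 3323/11700) = 3324 / 1.2840 ≈ 2588.75.
Rounding up, n = 2589.

2589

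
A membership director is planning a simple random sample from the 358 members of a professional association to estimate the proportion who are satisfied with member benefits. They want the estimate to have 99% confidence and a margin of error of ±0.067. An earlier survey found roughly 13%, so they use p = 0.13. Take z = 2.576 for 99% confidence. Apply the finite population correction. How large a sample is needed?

115

Unadjusted: n₀ = 2.576² × 0.13 × 0.87 / 0.067² ≈ 167.19, so n₀ = 168.
Finite population correction with N = 358: n = n₀ / (1 + (n₀−1)/N) = 168 / (1 + 167/358) = 168 / 1.4665 ≈ 114.56.
Rounding up, n = 115.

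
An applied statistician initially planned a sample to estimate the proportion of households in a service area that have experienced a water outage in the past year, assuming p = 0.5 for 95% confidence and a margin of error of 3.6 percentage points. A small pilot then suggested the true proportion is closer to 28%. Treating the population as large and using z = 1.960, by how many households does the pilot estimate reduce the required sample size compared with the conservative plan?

Conservative (p = 0.5): n = 1.960² × 0.25 / 0.036² ≈ 741.05 → 742.
Using p = 0.28: p(1−p) = 0.2016, so n = 1.960² × 0.2016 / 0.036² ≈ 597.58 → 598.
Reduction: 742 − 598 = 144.

144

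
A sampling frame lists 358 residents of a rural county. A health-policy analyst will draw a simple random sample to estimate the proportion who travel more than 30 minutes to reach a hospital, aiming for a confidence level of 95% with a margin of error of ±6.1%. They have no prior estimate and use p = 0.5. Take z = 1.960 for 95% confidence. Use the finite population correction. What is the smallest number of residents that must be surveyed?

Unadjusted: n₀ = 1.960² × 0.50 × 0.50 / 0.061² ≈ 258.10, so n₀ = 259.
Finite population correction with N = 358: n = n₀ / (1 + (n₀−1)/N) = 259 / (1 + 258/358) = 259 / 1.7207 ≈ 150.52.
Rounding up, n = 151.

151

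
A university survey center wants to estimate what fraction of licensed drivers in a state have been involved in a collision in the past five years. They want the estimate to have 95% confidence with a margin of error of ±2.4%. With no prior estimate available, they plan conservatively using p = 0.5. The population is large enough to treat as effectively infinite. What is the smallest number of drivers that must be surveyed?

1668

For 95% confidence, z = 1.960.
With p = 0.5, p(1−p) = 0.25.
n = z²·p(1−p)/E² = 1.960² × 0.2500 / 0.024² = 3.8416 × 0.2500 / 0.000576 ≈ 1667.36.
Rounding up gives n = 1668.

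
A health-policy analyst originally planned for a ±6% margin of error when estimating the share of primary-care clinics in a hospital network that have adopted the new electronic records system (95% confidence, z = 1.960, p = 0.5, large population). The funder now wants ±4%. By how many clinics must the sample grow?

334

At ±6%: n = 1.960² × 0.2500 / 0.060² ≈ 266.78 → 267.
At ±4%: n = 1.960² × 0.2500 / 0.040² ≈ 600.25 → 601.
Additional respondents: 601 − 267 = 334.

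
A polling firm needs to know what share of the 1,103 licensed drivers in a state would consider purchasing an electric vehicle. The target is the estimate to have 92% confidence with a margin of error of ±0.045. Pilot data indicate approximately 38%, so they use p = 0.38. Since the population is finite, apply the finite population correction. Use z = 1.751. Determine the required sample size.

270

Unadjusted: n₀ = 1.751² × 0.38 × 0.62 / 0.045² ≈ 356.72, so n₀ = 357.
Finite population correction with N = 1,103: n = n₀ / (1 + (n₀−1)/N) = 357 / (1 + 356/1103) = 357 / 1.3228 ≈ 269.89.
Rounding up, n = 270.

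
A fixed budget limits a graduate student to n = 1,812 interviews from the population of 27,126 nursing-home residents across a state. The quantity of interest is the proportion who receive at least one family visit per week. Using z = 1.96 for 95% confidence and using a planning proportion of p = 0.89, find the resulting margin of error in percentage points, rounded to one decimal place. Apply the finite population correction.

1.4

Finite-population factor: (N−n)/(N−1) = (27126−1812)/(27126−1) = 0.9332.
SE(p̂) = √[p(1−p)/n · (N−n)/(N−1)] = √[0.0979/1812 × 0.9332] = 0.00710.
E = z × SE = 1.96 × 0.00710 = 0.01392 ≈ 1.4 percentage points.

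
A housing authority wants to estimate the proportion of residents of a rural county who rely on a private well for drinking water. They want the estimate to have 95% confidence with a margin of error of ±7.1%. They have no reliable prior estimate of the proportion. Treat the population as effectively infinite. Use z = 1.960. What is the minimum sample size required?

191

With no prior estimate, use p = 0.5, giving p(1−p) = 0.25.
n = z²·p(1−p)/E² = 1.960² × 0.2500 / 0.071² = 3.8416 × 0.2500 / 0.005041 ≈ 190.52.
Rounding up gives n = 191.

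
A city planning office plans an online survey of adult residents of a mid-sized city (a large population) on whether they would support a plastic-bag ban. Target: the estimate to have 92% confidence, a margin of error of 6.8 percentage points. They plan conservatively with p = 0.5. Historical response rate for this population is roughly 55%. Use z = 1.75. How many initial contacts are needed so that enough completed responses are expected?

Completed interviews needed: n₀ = 1.75² × 0.2500 / 0.068² ≈ 165.58 → 166.
At a 55% response rate, contacts needed = 166 / 0.55 ≈ 301.82 → 302.

302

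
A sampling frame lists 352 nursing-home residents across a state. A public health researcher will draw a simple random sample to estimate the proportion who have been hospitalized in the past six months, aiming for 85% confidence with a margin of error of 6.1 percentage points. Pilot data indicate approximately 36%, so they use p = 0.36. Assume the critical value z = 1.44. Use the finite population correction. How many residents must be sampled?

95

Unadjusted: n₀ = 1.44² × 0.36 × 0.64 / 0.061² ≈ 128.39, so n₀ = 129.
Finite population correction with N = 352: n = n₀ / (1 + (n₀−1)/N) = 129 / (1 + 128/352) = 129 / 1.3636 ≈ 94.60.
Rounding up, n = 95.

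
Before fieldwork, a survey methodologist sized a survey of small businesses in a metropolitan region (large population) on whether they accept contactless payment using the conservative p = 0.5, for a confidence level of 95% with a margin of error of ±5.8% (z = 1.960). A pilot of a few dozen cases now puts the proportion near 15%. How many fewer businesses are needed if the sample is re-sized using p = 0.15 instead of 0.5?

Conservative (p = 0.5): n = 1.960² × 0.25 / 0.058² ≈ 285.49 → 286.
Using p = 0.15: p(1−p) = 0.1275, so n = 1.960² × 0.1275 / 0.058² ≈ 145.60 → 146.
Reduction: 286 − 146 = 140.

140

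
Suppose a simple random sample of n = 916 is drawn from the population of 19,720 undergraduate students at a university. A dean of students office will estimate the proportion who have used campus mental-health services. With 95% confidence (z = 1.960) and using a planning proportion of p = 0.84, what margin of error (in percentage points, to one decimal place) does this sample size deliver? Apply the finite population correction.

2.3

Finite-population factor: (N−n)/(N−1) = (19720−916)/(19720−1) = 0.9536.
SE(p̂) = √[p(1−p)/n · (N−n)/(N−1)] = √[0.1344/916 × 0.9536] = 0.01183.
E = z × SE = 1.960 × 0.01183 = 0.02318 ≈ 2.3 percentage points.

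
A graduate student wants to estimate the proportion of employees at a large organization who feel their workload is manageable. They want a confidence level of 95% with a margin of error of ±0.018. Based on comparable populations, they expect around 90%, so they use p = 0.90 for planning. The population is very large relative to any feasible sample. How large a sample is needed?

For 95% confidence, z = 1.96.
With p = 0.90, p(1−p) = 0.0900.
n = z²·p(1−p)/E² = 1.96² × 0.0900 / 0.018² = 3.8416 × 0.0900 / 0.000324 ≈ 1067.11.
Rounding up gives n = 1068.

1068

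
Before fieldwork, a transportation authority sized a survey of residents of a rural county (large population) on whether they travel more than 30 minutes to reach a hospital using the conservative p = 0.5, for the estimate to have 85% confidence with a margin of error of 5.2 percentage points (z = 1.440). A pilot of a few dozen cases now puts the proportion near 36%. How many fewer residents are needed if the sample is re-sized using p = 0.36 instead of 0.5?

Conservative (p = 0.5): n = 1.440² × 0.25 / 0.052² ≈ 191.72 → 192.
Using p = 0.36: p(1−p) = 0.2304, so n = 1.440² × 0.2304 / 0.052² ≈ 176.69 → 177.
Reduction: 192 − 177 = 15.

15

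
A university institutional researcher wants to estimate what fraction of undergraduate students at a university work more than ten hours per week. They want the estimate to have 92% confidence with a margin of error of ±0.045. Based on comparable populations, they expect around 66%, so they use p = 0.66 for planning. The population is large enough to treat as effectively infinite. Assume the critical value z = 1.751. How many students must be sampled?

340

With p = 0.66, p(1−p) = 0.2244.
n = z²·p(1−p)/E² = 1.751² × 0.2244 / 0.045² = 3.0660 × 0.2244 / 0.002025 ≈ 339.76.
Rounding up gives n = 340.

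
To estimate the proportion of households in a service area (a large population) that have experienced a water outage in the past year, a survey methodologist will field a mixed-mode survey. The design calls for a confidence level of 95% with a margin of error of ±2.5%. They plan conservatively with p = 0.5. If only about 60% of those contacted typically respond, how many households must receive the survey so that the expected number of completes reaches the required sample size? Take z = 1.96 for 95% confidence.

2562

Completed interviews needed: n₀ = 1.96² × 0.2500 / 0.025² ≈ 1536.64 → 1537.
At a 60% response rate, contacts needed = 1537 / 0.60 ≈ 2561.67 → 2562.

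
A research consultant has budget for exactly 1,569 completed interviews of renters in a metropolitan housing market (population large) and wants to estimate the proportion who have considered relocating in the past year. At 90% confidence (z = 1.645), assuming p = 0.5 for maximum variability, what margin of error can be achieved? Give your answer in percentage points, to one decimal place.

SE(p̂) = √[p(1−p)/n] = √[0.2500/1569] = 0.01262.
E = z × SE = 1.645 × 0.01262 = 0.02076, or 2.1 percentage points.

2.1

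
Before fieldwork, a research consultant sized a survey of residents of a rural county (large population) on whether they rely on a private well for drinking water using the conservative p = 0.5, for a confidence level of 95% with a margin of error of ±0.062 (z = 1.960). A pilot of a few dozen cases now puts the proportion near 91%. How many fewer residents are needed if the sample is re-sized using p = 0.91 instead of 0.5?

168

Conservative (p = 0.5): n = 1.960² × 0.25 / 0.062² ≈ 249.84 → 250.
Using p = 0.91: p(1−p) = 0.0819, so n = 1.960² × 0.0819 / 0.062² ≈ 81.85 → 82.
Reduction: 250 − 82 = 168.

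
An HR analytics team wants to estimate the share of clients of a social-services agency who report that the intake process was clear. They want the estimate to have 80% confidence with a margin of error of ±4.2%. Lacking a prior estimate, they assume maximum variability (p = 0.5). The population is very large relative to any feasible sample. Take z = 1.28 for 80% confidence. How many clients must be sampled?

233

With p = 0.5, p(1−p) = 0.25.
n = z²·p(1−p)/E² = 1.28² × 0.2500 / 0.042² = 1.6384 × 0.2500 / 0.001764 ≈ 232.20.
Rounding up gives n = 233.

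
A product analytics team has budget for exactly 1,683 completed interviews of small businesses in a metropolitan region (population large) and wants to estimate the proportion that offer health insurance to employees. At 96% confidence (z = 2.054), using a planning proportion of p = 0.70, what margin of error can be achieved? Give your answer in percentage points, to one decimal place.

SE(p̂) = √[p(1−p)/n] = √[0.2100/1683] = 0.01117.
E = z × SE = 2.054 × 0.01117 = 0.02294, or 2.3 percentage points.

2.3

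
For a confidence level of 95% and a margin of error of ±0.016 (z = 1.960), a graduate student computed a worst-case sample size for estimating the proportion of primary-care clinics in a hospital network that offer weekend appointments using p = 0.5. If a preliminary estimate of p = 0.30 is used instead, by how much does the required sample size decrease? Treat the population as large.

Conservative (p = 0.5): n = 1.960² × 0.25 / 0.016² ≈ 3751.56 → 3752.
Using p = 0.30: p(1−p) = 0.2100, so n = 1.960² × 0.2100 / 0.016² ≈ 3151.31 → 3152.
Reduction: 3752 − 3152 = 600.

600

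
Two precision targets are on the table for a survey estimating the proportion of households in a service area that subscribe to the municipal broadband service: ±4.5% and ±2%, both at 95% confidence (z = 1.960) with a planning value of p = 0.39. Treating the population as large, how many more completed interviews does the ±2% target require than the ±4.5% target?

1833

At ±4.5%: n = 1.960² × 0.2379 / 0.045² ≈ 451.32 → 452.
At ±2%: n = 1.960² × 0.2379 / 0.020² ≈ 2284.79 → 2285.
Additional respondents: 2285 − 452 = 1833.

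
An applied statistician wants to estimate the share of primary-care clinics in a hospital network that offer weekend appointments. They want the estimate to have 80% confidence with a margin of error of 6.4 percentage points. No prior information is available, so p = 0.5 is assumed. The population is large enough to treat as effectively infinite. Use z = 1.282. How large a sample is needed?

With p = 0.5, p(1−p) = 0.25.
n = z²·p(1−p)/E² = 1.282² × 0.2500 / 0.064² = 1.6435 × 0.2500 / 0.004096 ≈ 100.31.
Rounding up gives n = 101.

101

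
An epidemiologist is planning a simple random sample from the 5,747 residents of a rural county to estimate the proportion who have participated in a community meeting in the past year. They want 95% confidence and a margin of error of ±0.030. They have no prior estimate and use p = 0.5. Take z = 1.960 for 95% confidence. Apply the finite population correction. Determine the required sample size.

Unadjusted: n₀ = 1.960² × 0.50 × 0.50 / 0.030² ≈ 1067.11, so n₀ = 1068.
Finite population correction with N = 5,747: n = n₀ / (1 + (n₀−1)/N) = 1068 / (1 + 1067/5747) = 1068 / 1.1857 ≈ 900.76.
Rounding up, n = 901.

901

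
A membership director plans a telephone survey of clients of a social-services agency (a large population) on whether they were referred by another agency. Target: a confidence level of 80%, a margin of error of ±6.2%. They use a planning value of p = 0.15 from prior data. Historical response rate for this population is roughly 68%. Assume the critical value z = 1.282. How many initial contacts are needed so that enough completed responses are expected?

Completed interviews needed: n₀ = 1.282² × 0.1275 / 0.062² ≈ 54.51 → 55.
At a 68% response rate, contacts needed = 55 / 0.68 ≈ 80.88 → 81.

81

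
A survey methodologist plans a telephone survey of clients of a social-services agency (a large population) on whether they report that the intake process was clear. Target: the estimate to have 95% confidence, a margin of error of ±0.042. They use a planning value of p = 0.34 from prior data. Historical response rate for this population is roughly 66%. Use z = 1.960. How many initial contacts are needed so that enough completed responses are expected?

Completed interviews needed: n₀ = 1.960² × 0.2244 / 0.042² ≈ 488.69 → 489.
At a 66% response rate, contacts needed = 489 / 0.66 ≈ 740.91 → 741.

741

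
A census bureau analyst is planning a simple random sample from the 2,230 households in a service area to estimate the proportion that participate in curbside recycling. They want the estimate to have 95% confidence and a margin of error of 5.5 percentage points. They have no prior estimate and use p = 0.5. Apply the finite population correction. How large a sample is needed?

For 95% confidence, z = 1.960.
Unadjusted: n₀ = 1.960² × 0.50 × 0.50 / 0.055² ≈ 317.49, so n₀ = 318.
Finite population correction with N = 2,230: n = n₀ / (1 + (n₀−1)/N) = 318 / (1 + 317/2230) = 318 / 1.1422 ≈ 278.42.
Rounding up, n = 279.

279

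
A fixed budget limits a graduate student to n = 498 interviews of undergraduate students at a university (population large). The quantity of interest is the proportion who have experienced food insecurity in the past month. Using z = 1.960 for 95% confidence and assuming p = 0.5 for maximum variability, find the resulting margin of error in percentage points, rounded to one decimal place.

SE(p̂) = √[p(1−p)/n] = √[0.2500/498] = 0.02241.
E = z × SE = 1.960 × 0.02241 = 0.04391, or 4.4 percentage points.

4.4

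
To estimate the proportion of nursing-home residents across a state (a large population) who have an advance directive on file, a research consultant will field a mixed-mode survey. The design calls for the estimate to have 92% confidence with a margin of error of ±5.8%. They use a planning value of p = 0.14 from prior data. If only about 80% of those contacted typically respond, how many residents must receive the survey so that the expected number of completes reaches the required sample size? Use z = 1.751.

138

Completed interviews needed: n₀ = 1.751² × 0.1204 / 0.058² ≈ 109.73 → 110.
At an 80% response rate, contacts needed = 110 / 0.80 ≈ 137.50 → 138.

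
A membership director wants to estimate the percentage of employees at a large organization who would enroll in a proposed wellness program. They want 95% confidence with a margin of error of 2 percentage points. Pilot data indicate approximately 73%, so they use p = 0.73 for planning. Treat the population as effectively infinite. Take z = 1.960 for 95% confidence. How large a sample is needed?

1893

With p = 0.73, p(1−p) = 0.1971.
n = z²·p(1−p)/E² = 1.960² × 0.1971 / 0.020² = 3.8416 × 0.1971 / 0.000400 ≈ 1892.95.
Rounding up gives n = 1893.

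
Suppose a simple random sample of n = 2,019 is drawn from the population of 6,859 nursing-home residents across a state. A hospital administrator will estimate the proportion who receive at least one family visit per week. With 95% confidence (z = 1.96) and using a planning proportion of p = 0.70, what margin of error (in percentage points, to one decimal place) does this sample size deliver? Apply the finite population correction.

1.7

Finite-population factor: (N−n)/(N−1) = (6859−2019)/(6859−1) = 0.7057.
SE(p̂) = √[p(1−p)/n · (N−n)/(N−1)] = √[0.2100/2019 × 0.7057] = 0.00857.
E = z × SE = 1.96 × 0.00857 = 0.01679 ≈ 1.7 percentage points.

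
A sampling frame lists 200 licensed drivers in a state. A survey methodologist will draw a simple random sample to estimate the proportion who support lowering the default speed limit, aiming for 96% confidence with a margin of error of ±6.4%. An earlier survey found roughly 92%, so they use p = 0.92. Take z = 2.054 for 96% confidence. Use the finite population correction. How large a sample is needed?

Unadjusted: n₀ = 2.054² × 0.92 × 0.08 / 0.064² ≈ 75.81, so n₀ = 76.
Finite population correction with N = 200: n = n₀ / (1 + (n₀−1)/N) = 76 / (1 + 75/200) = 76 / 1.3750 ≈ 55.27.
Rounding up, n = 56.

56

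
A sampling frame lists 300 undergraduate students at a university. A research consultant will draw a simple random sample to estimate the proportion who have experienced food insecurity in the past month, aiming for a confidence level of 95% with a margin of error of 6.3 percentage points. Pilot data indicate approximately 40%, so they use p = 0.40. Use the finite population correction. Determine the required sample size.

132

For 95% confidence, z = 1.960.
Unadjusted: n₀ = 1.960² × 0.40 × 0.60 / 0.063² ≈ 232.30, so n₀ = 233.
Finite population correction with N = 300: n = n₀ / (1 + (n₀−1)/N) = 233 / (1 + 232/300) = 233 / 1.7733 ≈ 131.39.
Rounding up, n = 132.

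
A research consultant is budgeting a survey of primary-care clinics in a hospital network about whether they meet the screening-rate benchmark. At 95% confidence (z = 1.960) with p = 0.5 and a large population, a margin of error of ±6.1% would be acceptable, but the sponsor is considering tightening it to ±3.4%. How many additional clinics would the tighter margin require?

At ±6.1%: n = 1.960² × 0.2500 / 0.061² ≈ 258.10 → 259.
At ±3.4%: n = 1.960² × 0.2500 / 0.034² ≈ 830.80 → 831.
Additional respondents: 831 − 259 = 572.

572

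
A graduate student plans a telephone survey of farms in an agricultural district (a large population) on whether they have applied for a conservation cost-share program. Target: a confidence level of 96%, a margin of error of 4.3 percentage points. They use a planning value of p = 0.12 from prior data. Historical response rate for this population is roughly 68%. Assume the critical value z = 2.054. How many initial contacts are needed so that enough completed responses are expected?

Completed interviews needed: n₀ = 2.054² × 0.1056 / 0.043² ≈ 240.95 → 241.
At a 68% response rate, contacts needed = 241 / 0.68 ≈ 354.41 → 355.

355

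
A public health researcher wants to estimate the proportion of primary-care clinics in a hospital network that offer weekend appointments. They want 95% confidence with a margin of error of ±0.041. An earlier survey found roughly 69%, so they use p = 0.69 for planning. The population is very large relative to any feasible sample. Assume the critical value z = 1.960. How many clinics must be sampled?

With p = 0.69, p(1−p) = 0.2139.
n = z²·p(1−p)/E² = 1.960² × 0.2139 / 0.041² = 3.8416 × 0.2139 / 0.001681 ≈ 488.83.
Rounding up gives n = 489.

489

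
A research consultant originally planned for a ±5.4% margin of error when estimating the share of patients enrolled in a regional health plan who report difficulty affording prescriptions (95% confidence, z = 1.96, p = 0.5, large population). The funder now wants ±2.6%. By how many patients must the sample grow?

1091

At ±5.4%: n = 1.96² × 0.2500 / 0.054² ≈ 329.36 → 330.
At ±2.6%: n = 1.96² × 0.2500 / 0.026² ≈ 1420.71 → 1421.
Additional respondents: 1421 − 330 = 1091.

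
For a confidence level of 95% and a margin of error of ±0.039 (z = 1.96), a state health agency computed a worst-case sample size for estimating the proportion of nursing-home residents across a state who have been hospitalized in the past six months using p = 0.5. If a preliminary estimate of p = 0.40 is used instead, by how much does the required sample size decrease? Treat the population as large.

25

Conservative (p = 0.5): n = 1.96² × 0.25 / 0.039² ≈ 631.43 → 632.
Using p = 0.40: p(1−p) = 0.2400, so n = 1.96² × 0.2400 / 0.039² ≈ 606.17 → 607.
Reduction: 632 − 607 = 25.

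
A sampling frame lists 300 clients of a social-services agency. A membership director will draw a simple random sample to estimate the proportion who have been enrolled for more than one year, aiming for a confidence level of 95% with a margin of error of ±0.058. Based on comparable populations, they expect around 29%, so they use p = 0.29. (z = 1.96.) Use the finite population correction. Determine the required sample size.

Unadjusted: n₀ = 1.96² × 0.29 × 0.71 / 0.058² ≈ 235.13, so n₀ = 236.
Finite population correction with N = 300: n = n₀ / (1 + (n₀−1)/N) = 236 / (1 + 235/300) = 236 / 1.7833 ≈ 132.34.
Rounding up, n = 133.

133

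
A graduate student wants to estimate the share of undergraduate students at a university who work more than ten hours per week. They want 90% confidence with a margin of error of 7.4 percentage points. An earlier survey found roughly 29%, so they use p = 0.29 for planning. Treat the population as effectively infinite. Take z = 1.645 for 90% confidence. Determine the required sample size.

With p = 0.29, p(1−p) = 0.2059.
n = z²·p(1−p)/E² = 1.645² × 0.2059 / 0.074² = 2.7060 × 0.2059 / 0.005476 ≈ 101.75.
Rounding up gives n = 102.

102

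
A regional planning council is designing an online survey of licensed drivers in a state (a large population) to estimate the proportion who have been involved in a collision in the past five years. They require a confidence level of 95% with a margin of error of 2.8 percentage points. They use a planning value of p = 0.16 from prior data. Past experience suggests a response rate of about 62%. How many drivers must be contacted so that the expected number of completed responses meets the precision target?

For 95% confidence, z = 1.96.
Completed interviews needed: n₀ = 1.96² × 0.1344 / 0.028² ≈ 658.56 → 659.
At a 62% response rate, contacts needed = 659 / 0.62 ≈ 1062.90 → 1063.

1063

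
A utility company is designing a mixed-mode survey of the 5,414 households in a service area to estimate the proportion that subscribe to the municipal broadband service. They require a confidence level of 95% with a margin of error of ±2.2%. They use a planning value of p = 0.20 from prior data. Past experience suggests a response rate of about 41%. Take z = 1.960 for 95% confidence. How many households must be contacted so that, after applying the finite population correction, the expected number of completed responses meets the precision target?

2510

Completed interviews needed (unadjusted): n₀ = 1.960² × 0.1600 / 0.022² ≈ 1269.95 → 1270.
FPC for N = 5,414: n = 1270 / (1 + 1269/5414) = 1270 / 1.2344 ≈ 1028.85 → 1029.
At a 41% response rate, contacts needed = 1029 / 0.41 ≈ 2509.76 → 2510.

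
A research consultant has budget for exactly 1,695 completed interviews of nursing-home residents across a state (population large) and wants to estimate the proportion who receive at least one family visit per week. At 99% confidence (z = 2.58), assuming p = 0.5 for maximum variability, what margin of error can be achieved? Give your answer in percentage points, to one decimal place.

SE(p̂) = √[p(1−p)/n] = √[0.2500/1695] = 0.01214.
E = z × SE = 2.58 × 0.01214 = 0.03133, or 3.1 percentage points.

3.1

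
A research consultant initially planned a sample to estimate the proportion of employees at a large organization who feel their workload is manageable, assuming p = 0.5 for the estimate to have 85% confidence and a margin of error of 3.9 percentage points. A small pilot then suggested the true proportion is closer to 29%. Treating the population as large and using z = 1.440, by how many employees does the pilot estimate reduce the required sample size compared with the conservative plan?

60

Conservative (p = 0.5): n = 1.440² × 0.25 / 0.039² ≈ 340.83 → 341.
Using p = 0.29: p(1−p) = 0.2059, so n = 1.440² × 0.2059 / 0.039² ≈ 280.71 → 281.
Reduction: 341 − 281 = 60.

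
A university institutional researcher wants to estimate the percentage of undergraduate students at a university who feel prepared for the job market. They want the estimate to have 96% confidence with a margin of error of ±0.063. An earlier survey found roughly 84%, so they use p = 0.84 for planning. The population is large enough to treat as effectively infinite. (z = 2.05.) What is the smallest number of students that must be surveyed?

143

With p = 0.84, p(1−p) = 0.1344.
n = z²·p(1−p)/E² = 2.05² × 0.1344 / 0.063² = 4.2025 × 0.1344 / 0.003969 ≈ 142.31.
Rounding up gives n = 143.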